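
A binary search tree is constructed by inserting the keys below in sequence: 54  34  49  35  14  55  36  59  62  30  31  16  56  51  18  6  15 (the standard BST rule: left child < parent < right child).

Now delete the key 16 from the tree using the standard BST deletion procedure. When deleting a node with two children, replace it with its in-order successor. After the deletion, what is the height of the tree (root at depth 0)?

Insert 54: tree is empty, so 54 becomes the root.
Insert 34: 34 < 54 → go left. Place as left child of 54.
Insert 49: 49 < 54 → go left; 49 > 34 → go right. Place as right child of 34.
Insert 35: 35 < 54 → go left; 35 > 34 → go right; 35 < 49 → go left. Place as left child of 49.
Insert 14: 14 < 54 → go left; 14 < 34 → go left. Place as left child of 34.
Insert 55: 55 > 54 → go right. Place as right child of 54.
Insert 36: 36 < 54 → go left; 36 > 34 → go right; 36 < 49 → go left; 36 > 35 → go right. Place as right child of 35.
Insert 59: 59 > 54 → go right; 59 > 55 → go right. Place as right child of 55.
Insert 62: 62 > 54 → go right; 62 > 55 → go right; 62 > 59 → go right. Place as right child of 59.
Insert 30: 30 < 54 → go left; 30 < 34 → go left; 30 > 14 → go right. Place as right child of 14.
Insert 31: 31 < 54 → go left; 31 < 34 → go left; 31 > 14 → go right; 31 > 30 → go right. Place as right child of 30.
Insert 16: 16 < 54 → go left; 16 < 34 → go left; 16 > 14 → go right; 16 < 30 → go left. Place as left child of 30.
Insert 56: 56 > 54 → go right; 56 > 55 → go right; 56 < 59 → go left. Place as left child of 59.
Insert 51: 51 < 54 → go left; 51 > 34 → go right; 51 > 49 → go right. Place as right child of 49.
Insert 18: 18 < 54 → go left; 18 < 34 → go left; 18 > 14 → go right; 18 < 30 → go left; 18 > 16 → go right. Place as right child of 16.
Insert 6: 6 < 54 → go left; 6 < 34 → go left; 6 < 14 → go left. Place as left child of 14.
Insert 15: 15 < 54 → go left; 15 < 34 → go left; 15 > 14 → go right; 15 < 30 → go left; 15 < 16 → go left. Place as left child of 16.

Delete 16 (two children — replace with in-order successor).
After deletion, deepest node is 15 at depth 5.

5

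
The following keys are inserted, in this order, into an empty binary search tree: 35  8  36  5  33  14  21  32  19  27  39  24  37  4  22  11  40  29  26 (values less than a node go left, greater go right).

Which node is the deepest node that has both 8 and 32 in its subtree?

8

Insert 35: tree is empty, so 35 becomes the root.
Insert 8: 8 < 35 → go left. Place as left child of 35.
Insert 36: 36 > 35 → go right. Place as right child of 35.
Insert 5: 5 < 35 → go left; 5 < 8 → go left. Place as left child of 8.
Insert 33: 33 < 35 → go left; 33 > 8 → go right. Place as right child of 8.
Insert 14: 14 < 35 → go left; 14 > 8 → go right; 14 < 33 → go left. Place as left child of 33.
Insert 21: 21 < 35 → go left; 21 > 8 → go right; 21 < 33 → go left; 21 > 14 → go right. Place as right child of 14.
Insert 32: 32 < 35 → go left; 32 > 8 → go right; 32 < 33 → go left; 32 > 14 → go right; 32 > 21 → go right. Place as right child of 21.
Insert 19: 19 < 35 → go left; 19 > 8 → go right; 19 < 33 → go left; 19 > 14 → go right; 19 < 21 → go left. Place as left child of 21.
Insert 27: 27 < 35 → go left; 27 > 8 → go right; 27 < 33 → go left; 27 > 14 → go right; 27 > 21 → go right; 27 < 32 → go left. Place as left child of 32.
Insert 39: 39 > 35 → go right; 39 > 36 → go right. Place as right child of 36.
Insert 24: 24 < 35 → go left; 24 > 8 → go right; 24 < 33 → go left; 24 > 14 → go right; 24 > 21 → go right; 24 < 32 → go left; 24 < 27 → go left. Place as left child of 27.
Insert 37: 37 > 35 → go right; 37 > 36 → go right; 37 < 39 → go left. Place as left child of 39.
Insert 4: 4 < 35 → go left; 4 < 8 → go left; 4 < 5 → go left. Place as left child of 5.
Insert 22: 22 < 35 → go left; 22 > 8 → go right; 22 < 33 → go left; 22 > 14 → go right; 22 > 21 → go right; 22 < 32 → go left; 22 < 27 → go left; 22 < 24 → go left. Place as left child of 24.
Insert 11: 11 < 35 → go left; 11 > 8 → go right; 11 < 33 → go left; 11 < 14 → go left. Place as left child of 14.
Insert 40: 40 > 35 → go right; 40 > 36 → go right; 40 > 39 → go right. Place as right child of 39.
Insert 29: 29 < 35 → go left; 29 > 8 → go right; 29 < 33 → go left; 29 > 14 → go right; 29 > 21 → go right; 29 < 32 → go left; 29 > 27 → go right. Place as right child of 27.
Insert 26: 26 < 35 → go left; 26 > 8 → go right; 26 < 33 → go left; 26 > 14 → go right; 26 > 21 → go right; 26 < 32 → go left; 26 < 27 → go left; 26 > 24 → go right. Place as right child of 24.

Path to 8: 35 → 8
Path to 32: 35 → 8 → 33 → 14 → 21 → 32
8 lies on both paths and is an ancestor of the other node.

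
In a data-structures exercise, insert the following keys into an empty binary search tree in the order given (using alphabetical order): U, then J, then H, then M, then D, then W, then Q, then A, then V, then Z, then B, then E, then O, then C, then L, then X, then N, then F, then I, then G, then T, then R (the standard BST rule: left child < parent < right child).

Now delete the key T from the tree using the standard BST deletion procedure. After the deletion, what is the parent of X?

Z

Resulting structure (node: left, right):
  U: L=J, R=W
  J: L=H, R=M
  H: L=D, R=I
  M: L=L, R=Q
  D: L=A, R=E
  W: L=V, R=Z
  Q: L=O, R=T
  A: L=–, R=B
  V: L=–, R=–
  Z: L=X, R=–
  B: L=–, R=C
  E: L=–, R=F
  O: L=N, R=–
  C: L=–, R=–
  L: L=–, R=–
  X: L=–, R=–
  N: L=–, R=–
  F: L=–, R=G
  I: L=–, R=–
  G: L=–, R=–
  T: L=R, R=–
  R: L=–, R=–

Delete T (at most one child — splice it out).
After deletion, X's parent is Z.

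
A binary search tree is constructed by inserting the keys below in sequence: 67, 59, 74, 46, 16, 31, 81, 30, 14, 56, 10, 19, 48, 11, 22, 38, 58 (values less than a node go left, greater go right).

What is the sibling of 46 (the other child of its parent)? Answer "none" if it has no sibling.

none

Resulting structure (node: left, right):
  67: L=59, R=74
  59: L=46, R=–
  74: L=–, R=81
  46: L=16, R=56
  16: L=14, R=31
  31: L=30, R=38
  81: L=–, R=–
  30: L=19, R=–
  14: L=10, R=–
  56: L=48, R=58
  10: L=–, R=11
  19: L=–, R=22
  48: L=–, R=–
  11: L=–, R=–
  22: L=–, R=–
  38: L=–, R=–
  58: L=–, R=–

46's parent is 59, which has only one child.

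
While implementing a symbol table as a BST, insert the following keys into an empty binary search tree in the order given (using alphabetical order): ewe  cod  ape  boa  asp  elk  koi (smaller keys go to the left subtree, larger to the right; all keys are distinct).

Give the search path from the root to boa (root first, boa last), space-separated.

ewe cod ape boa

ewe: root
cod: left child of ewe (depth 1)
ape: left child of cod (depth 2)
boa: right child of ape (depth 3)
asp: left child of boa (depth 4)
elk: right child of cod (depth 2)
koi: right child of ewe (depth 1)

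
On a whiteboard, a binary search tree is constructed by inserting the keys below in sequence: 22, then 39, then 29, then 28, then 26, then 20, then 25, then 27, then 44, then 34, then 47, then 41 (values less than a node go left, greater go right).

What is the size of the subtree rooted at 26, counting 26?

3

22: root
39: right child of 22 (depth 1)
29: left child of 39 (depth 2)
28: left child of 29 (depth 3)
26: left child of 28 (depth 4)
20: left child of 22 (depth 1)
25: left child of 26 (depth 5)
27: right child of 26 (depth 5)
44: right child of 39 (depth 2)
34: right child of 29 (depth 3)
47: right child of 44 (depth 3)
41: left child of 44 (depth 3)

Subtree rooted at 26 contains: 26, 25, 27 — 3 nodes.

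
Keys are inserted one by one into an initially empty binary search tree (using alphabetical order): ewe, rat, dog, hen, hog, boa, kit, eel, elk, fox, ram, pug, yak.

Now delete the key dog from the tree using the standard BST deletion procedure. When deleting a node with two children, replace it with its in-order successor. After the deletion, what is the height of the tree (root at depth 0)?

ewe: root
rat: right child of ewe (depth 1)
dog: left child of ewe (depth 1)
hen: left child of rat (depth 2)
hog: right child of hen (depth 3)
boa: left child of dog (depth 2)
kit: right child of hog (depth 4)
eel: right child of dog (depth 2)
elk: right child of eel (depth 3)
fox: left child of hen (depth 3)
ram: right child of kit (depth 5)
pug: left child of ram (depth 6)
yak: right child of rat (depth 2)

Delete dog (two children — replace with in-order successor).
After deletion, deepest node is pug at depth 6.

6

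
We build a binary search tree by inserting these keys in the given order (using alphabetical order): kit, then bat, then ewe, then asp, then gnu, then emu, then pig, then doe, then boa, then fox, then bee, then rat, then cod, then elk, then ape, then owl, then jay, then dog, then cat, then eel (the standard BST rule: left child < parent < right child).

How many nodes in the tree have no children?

8

kit: root
bat: left child of kit (depth 1)
ewe: right child of bat (depth 2)
asp: left child of bat (depth 2)
gnu: right child of ewe (depth 3)
emu: left child of ewe (depth 3)
pig: right child of kit (depth 1)
doe: left child of emu (depth 4)
boa: left child of doe (depth 5)
fox: left child of gnu (depth 4)
bee: left child of boa (depth 6)
rat: right child of pig (depth 2)
cod: right child of boa (depth 6)
elk: right child of doe (depth 5)
ape: left child of asp (depth 3)
owl: left child of pig (depth 2)
jay: right child of gnu (depth 4)
dog: left child of elk (depth 6)
cat: left child of cod (depth 7)
eel: right child of dog (depth 7)

Leaves: ape, bee, cat, eel, fox, jay, owl, rat — 8 in total.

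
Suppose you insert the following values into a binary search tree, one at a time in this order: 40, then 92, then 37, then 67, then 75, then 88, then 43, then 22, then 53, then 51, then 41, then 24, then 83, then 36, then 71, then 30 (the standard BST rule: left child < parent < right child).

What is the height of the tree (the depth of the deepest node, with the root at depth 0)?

40: root
92: right child of 40 (depth 1)
37: left child of 40 (depth 1)
67: left child of 92 (depth 2)
75: right child of 67 (depth 3)
88: right child of 75 (depth 4)
43: left child of 67 (depth 3)
22: left child of 37 (depth 2)
53: right child of 43 (depth 4)
51: left child of 53 (depth 5)
41: left child of 43 (depth 4)
24: right child of 22 (depth 3)
83: left child of 88 (depth 5)
36: right child of 24 (depth 4)
71: left child of 75 (depth 4)
30: left child of 36 (depth 5)

The deepest node is 51 at depth 5.

5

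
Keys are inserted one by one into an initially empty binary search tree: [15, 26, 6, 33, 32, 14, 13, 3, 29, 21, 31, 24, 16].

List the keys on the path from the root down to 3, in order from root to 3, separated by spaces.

15: root
26: right child of 15 (depth 1)
6: left child of 15 (depth 1)
33: right child of 26 (depth 2)
32: left child of 33 (depth 3)
14: right child of 6 (depth 2)
13: left child of 14 (depth 3)
3: left child of 6 (depth 2)
29: left child of 32 (depth 4)
21: left child of 26 (depth 2)
31: right child of 29 (depth 5)
24: right child of 21 (depth 3)
16: left child of 21 (depth 3)

15 6 3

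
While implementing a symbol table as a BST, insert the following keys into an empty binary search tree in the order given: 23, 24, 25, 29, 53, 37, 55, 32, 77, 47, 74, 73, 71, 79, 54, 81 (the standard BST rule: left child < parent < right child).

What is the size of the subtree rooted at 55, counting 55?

8

Insert 23: tree is empty, so 23 becomes the root.
Insert 24: 24 > 23 → go right. Place as right child of 23.
Insert 25: 25 > 23 → go right; 25 > 24 → go right. Place as right child of 24.
Insert 29: 29 > 23 → go right; 29 > 24 → go right; 29 > 25 → go right. Place as right child of 25.
Insert 53: 53 > 23 → go right; 53 > 24 → go right; 53 > 25 → go right; 53 > 29 → go right. Place as right child of 29.
Insert 37: 37 > 23 → go right; 37 > 24 → go right; 37 > 25 → go right; 37 > 29 → go right; 37 < 53 → go left. Place as left child of 53.
Insert 55: 55 > 23 → go right; 55 > 24 → go right; 55 > 25 → go right; 55 > 29 → go right; 55 > 53 → go right. Place as right child of 53.
Insert 32: 32 > 23 → go right; 32 > 24 → go right; 32 > 25 → go right; 32 > 29 → go right; 32 < 53 → go left; 32 < 37 → go left. Place as left child of 37.
Insert 77: 77 > 23 → go right; 77 > 24 → go right; 77 > 25 → go right; 77 > 29 → go right; 77 > 53 → go right; 77 > 55 → go right. Place as right child of 55.
Insert 47: 47 > 23 → go right; 47 > 24 → go right; 47 > 25 → go right; 47 > 29 → go right; 47 < 53 → go left; 47 > 37 → go right. Place as right child of 37.
Insert 74: 74 > 23 → go right; 74 > 24 → go right; 74 > 25 → go right; 74 > 29 → go right; 74 > 53 → go right; 74 > 55 → go right; 74 < 77 → go left. Place as left child of 77.
Insert 73: 73 > 23 → go right; 73 > 24 → go right; 73 > 25 → go right; 73 > 29 → go right; 73 > 53 → go right; 73 > 55 → go right; 73 < 77 → go left; 73 < 74 → go left. Place as left child of 74.
Insert 71: 71 > 23 → go right; 71 > 24 → go right; 71 > 25 → go right; 71 > 29 → go right; 71 > 53 → go right; 71 > 55 → go right; 71 < 77 → go left; 71 < 74 → go left; 71 < 73 → go left. Place as left child of 73.
Insert 79: 79 > 23 → go right; 79 > 24 → go right; 79 > 25 → go right; 79 > 29 → go right; 79 > 53 → go right; 79 > 55 → go right; 79 > 77 → go right. Place as right child of 77.
Insert 54: 54 > 23 → go right; 54 > 24 → go right; 54 > 25 → go right; 54 > 29 → go right; 54 > 53 → go right; 54 < 55 → go left. Place as left child of 55.
Insert 81: 81 > 23 → go right; 81 > 24 → go right; 81 > 25 → go right; 81 > 29 → go right; 81 > 53 → go right; 81 > 55 → go right; 81 > 77 → go right; 81 > 79 → go right. Place as right child of 79.

Subtree rooted at 55 contains: 55, 54, 77, 74, 73, 71, 79, 81 — 8 nodes.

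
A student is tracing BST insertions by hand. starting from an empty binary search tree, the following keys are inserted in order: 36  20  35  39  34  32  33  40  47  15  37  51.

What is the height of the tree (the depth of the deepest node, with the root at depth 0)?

5

36: root
20: left child of 36 (depth 1)
35: right child of 20 (depth 2)
39: right child of 36 (depth 1)
34: left child of 35 (depth 3)
32: left child of 34 (depth 4)
33: right child of 32 (depth 5)
40: right child of 39 (depth 2)
47: right child of 40 (depth 3)
15: left child of 20 (depth 2)
37: left child of 39 (depth 2)
51: right child of 47 (depth 4)

The deepest node is 33 at depth 5.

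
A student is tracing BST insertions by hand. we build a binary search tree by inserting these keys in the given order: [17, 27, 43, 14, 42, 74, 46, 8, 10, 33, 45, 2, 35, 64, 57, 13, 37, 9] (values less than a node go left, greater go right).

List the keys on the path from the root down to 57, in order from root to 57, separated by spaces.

17 27 43 74 46 64 57

Resulting structure (node: left, right):
  17: L=14, R=27
  27: L=–, R=43
  43: L=42, R=74
  14: L=8, R=–
  42: L=33, R=–
  74: L=46, R=–
  46: L=45, R=64
  8: L=2, R=10
  10: L=9, R=13
  33: L=–, R=35
  45: L=–, R=–
  2: L=–, R=–
  35: L=–, R=37
  64: L=57, R=–
  57: L=–, R=–
  13: L=–, R=–
  37: L=–, R=–
  9: L=–, R=–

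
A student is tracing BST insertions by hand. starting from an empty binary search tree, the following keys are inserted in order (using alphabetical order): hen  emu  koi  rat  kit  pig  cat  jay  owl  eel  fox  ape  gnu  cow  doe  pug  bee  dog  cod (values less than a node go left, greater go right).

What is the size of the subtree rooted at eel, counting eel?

Insert hen: tree is empty, so hen becomes the root.
Insert emu: emu < hen → go left. Place as left child of hen.
Insert koi: koi > hen → go right. Place as right child of hen.
Insert rat: rat > hen → go right; rat > koi → go right. Place as right child of koi.
Insert kit: kit > hen → go right; kit < koi → go left. Place as left child of koi.
Insert pig: pig > hen → go right; pig > koi → go right; pig < rat → go left. Place as left child of rat.
Insert cat: cat < hen → go left; cat < emu → go left. Place as left child of emu.
Insert jay: jay > hen → go right; jay < koi → go left; jay < kit → go left. Place as left child of kit.
Insert owl: owl > hen → go right; owl > koi → go right; owl < rat → go left; owl < pig → go left. Place as left child of pig.
Insert eel: eel < hen → go left; eel < emu → go left; eel > cat → go right. Place as right child of cat.
Insert fox: fox < hen → go left; fox > emu → go right. Place as right child of emu.
Insert ape: ape < hen → go left; ape < emu → go left; ape < cat → go left. Place as left child of cat.
Insert gnu: gnu < hen → go left; gnu > emu → go right; gnu > fox → go right. Place as right child of fox.
Insert cow: cow < hen → go left; cow < emu → go left; cow > cat → go right; cow < eel → go left. Place as left child of eel.
Insert doe: doe < hen → go left; doe < emu → go left; doe > cat → go right; doe < eel → go left; doe > cow → go right. Place as right child of cow.
Insert pug: pug > hen → go right; pug > koi → go right; pug < rat → go left; pug > pig → go right. Place as right child of pig.
Insert bee: bee < hen → go left; bee < emu → go left; bee < cat → go left; bee > ape → go right. Place as right child of ape.
Insert dog: dog < hen → go left; dog < emu → go left; dog > cat → go right; dog < eel → go left; dog > cow → go right; dog > doe → go right. Place as right child of doe.
Insert cod: cod < hen → go left; cod < emu → go left; cod > cat → go right; cod < eel → go left; cod < cow → go left. Place as left child of cow.

Subtree rooted at eel contains: eel, cow, cod, doe, dog — 5 nodes.

5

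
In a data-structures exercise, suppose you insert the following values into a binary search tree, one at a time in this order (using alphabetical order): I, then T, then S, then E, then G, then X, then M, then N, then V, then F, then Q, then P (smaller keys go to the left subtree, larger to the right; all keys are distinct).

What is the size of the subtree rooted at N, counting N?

3

Insert I: tree is empty, so I becomes the root.
Insert T: T > I → go right. Place as right child of I.
Insert S: S > I → go right; S < T → go left. Place as left child of T.
Insert E: E < I → go left. Place as left child of I.
Insert G: G < I → go left; G > E → go right. Place as right child of E.
Insert X: X > I → go right; X > T → go right. Place as right child of T.
Insert M: M > I → go right; M < T → go left; M < S → go left. Place as left child of S.
Insert N: N > I → go right; N < T → go left; N < S → go left; N > M → go right. Place as right child of M.
Insert V: V > I → go right; V > T → go right; V < X → go left. Place as left child of X.
Insert F: F < I → go left; F > E → go right; F < G → go left. Place as left child of G.
Insert Q: Q > I → go right; Q < T → go left; Q < S → go left; Q > M → go right; Q > N → go right. Place as right child of N.
Insert P: P > I → go right; P < T → go left; P < S → go left; P > M → go right; P > N → go right; P < Q → go left. Place as left child of Q.

Subtree rooted at N contains: N, Q, P — 3 nodes.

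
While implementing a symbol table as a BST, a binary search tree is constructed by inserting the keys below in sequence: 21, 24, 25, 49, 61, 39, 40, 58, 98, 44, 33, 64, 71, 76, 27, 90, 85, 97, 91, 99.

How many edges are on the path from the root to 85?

10

Resulting structure (node: left, right):
  21: L=–, R=24
  24: L=–, R=25
  25: L=–, R=49
  49: L=39, R=61
  61: L=58, R=98
  39: L=33, R=40
  40: L=–, R=44
  58: L=–, R=–
  98: L=64, R=99
  44: L=–, R=–
  33: L=27, R=–
  64: L=–, R=71
  71: L=–, R=76
  76: L=–, R=90
  27: L=–, R=–
  90: L=85, R=97
  85: L=–, R=–
  97: L=91, R=–
  91: L=–, R=–
  99: L=–, R=–

Path to 85: 21 → 24 → 25 → 49 → 61 → 98 → 64 → 71 → 76 → 90 → 85, which is 10 edges.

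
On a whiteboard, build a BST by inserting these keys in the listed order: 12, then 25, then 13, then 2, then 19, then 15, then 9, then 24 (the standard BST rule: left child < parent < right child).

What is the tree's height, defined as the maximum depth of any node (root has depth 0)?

12: root
25: right child of 12 (depth 1)
13: left child of 25 (depth 2)
2: left child of 12 (depth 1)
19: right child of 13 (depth 3)
15: left child of 19 (depth 4)
9: right child of 2 (depth 2)
24: right child of 19 (depth 4)

The deepest node is 15 at depth 4.

4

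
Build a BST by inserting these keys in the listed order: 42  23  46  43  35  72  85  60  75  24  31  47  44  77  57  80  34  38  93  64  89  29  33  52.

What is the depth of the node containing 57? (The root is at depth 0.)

Insert 42: tree is empty, so 42 becomes the root.
Insert 23: 23 < 42 → go left. Place as left child of 42.
Insert 46: 46 > 42 → go right. Place as right child of 42.
Insert 43: 43 > 42 → go right; 43 < 46 → go left. Place as left child of 46.
Insert 35: 35 < 42 → go left; 35 > 23 → go right. Place as right child of 23.
Insert 72: 72 > 42 → go right; 72 > 46 → go right. Place as right child of 46.
Insert 85: 85 > 42 → go right; 85 > 46 → go right; 85 > 72 → go right. Place as right child of 72.
Insert 60: 60 > 42 → go right; 60 > 46 → go right; 60 < 72 → go left. Place as left child of 72.
Insert 75: 75 > 42 → go right; 75 > 46 → go right; 75 > 72 → go right; 75 < 85 → go left. Place as left child of 85.
Insert 24: 24 < 42 → go left; 24 > 23 → go right; 24 < 35 → go left. Place as left child of 35.
Insert 31: 31 < 42 → go left; 31 > 23 → go right; 31 < 35 → go left; 31 > 24 → go right. Place as right child of 24.
Insert 47: 47 > 42 → go right; 47 > 46 → go right; 47 < 72 → go left; 47 < 60 → go left. Place as left child of 60.
Insert 44: 44 > 42 → go right; 44 < 46 → go left; 44 > 43 → go right. Place as right child of 43.
Insert 77: 77 > 42 → go right; 77 > 46 → go right; 77 > 72 → go right; 77 < 85 → go left; 77 > 75 → go right. Place as right child of 75.
Insert 57: 57 > 42 → go right; 57 > 46 → go right; 57 < 72 → go left; 57 < 60 → go left; 57 > 47 → go right. Place as right child of 47.
Insert 80: 80 > 42 → go right; 80 > 46 → go right; 80 > 72 → go right; 80 < 85 → go left; 80 > 75 → go right; 80 > 77 → go right. Place as right child of 77.
Insert 34: 34 < 42 → go left; 34 > 23 → go right; 34 < 35 → go left; 34 > 24 → go right; 34 > 31 → go right. Place as right child of 31.
Insert 38: 38 < 42 → go left; 38 > 23 → go right; 38 > 35 → go right. Place as right child of 35.
Insert 93: 93 > 42 → go right; 93 > 46 → go right; 93 > 72 → go right; 93 > 85 → go right. Place as right child of 85.
Insert 64: 64 > 42 → go right; 64 > 46 → go right; 64 < 72 → go left; 64 > 60 → go right. Place as right child of 60.
Insert 89: 89 > 42 → go right; 89 > 46 → go right; 89 > 72 → go right; 89 > 85 → go right; 89 < 93 → go left. Place as left child of 93.
Insert 29: 29 < 42 → go left; 29 > 23 → go right; 29 < 35 → go left; 29 > 24 → go right; 29 < 31 → go left. Place as left child of 31.
Insert 33: 33 < 42 → go left; 33 > 23 → go right; 33 < 35 → go left; 33 > 24 → go right; 33 > 31 → go right; 33 < 34 → go left. Place as left child of 34.
Insert 52: 52 > 42 → go right; 52 > 46 → go right; 52 < 72 → go left; 52 < 60 → go left; 52 > 47 → go right; 52 < 57 → go left. Place as left child of 57.

Path to 57: 42 → 46 → 72 → 60 → 47 → 57, which is 5 edges.

5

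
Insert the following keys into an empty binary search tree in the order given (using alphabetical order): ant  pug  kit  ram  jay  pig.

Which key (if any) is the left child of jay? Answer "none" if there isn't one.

Insert ant: tree is empty, so ant becomes the root.
Insert pug: pug > ant → go right. Place as right child of ant.
Insert kit: kit > ant → go right; kit < pug → go left. Place as left child of pug.
Insert ram: ram > ant → go right; ram > pug → go right. Place as right child of pug.
Insert jay: jay > ant → go right; jay < pug → go left; jay < kit → go left. Place as left child of kit.
Insert pig: pig > ant → go right; pig < pug → go left; pig > kit → go right. Place as right child of kit.

none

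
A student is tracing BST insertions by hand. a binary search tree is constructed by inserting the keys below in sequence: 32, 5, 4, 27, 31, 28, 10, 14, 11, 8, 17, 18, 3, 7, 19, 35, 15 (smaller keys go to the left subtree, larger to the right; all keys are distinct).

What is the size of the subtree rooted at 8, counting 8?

2

32: root
5: left child of 32 (depth 1)
4: left child of 5 (depth 2)
27: right child of 5 (depth 2)
31: right child of 27 (depth 3)
28: left child of 31 (depth 4)
10: left child of 27 (depth 3)
14: right child of 10 (depth 4)
11: left child of 14 (depth 5)
8: left child of 10 (depth 4)
17: right child of 14 (depth 5)
18: right child of 17 (depth 6)
3: left child of 4 (depth 3)
7: left child of 8 (depth 5)
19: right child of 18 (depth 7)
35: right child of 32 (depth 1)
15: left child of 17 (depth 6)

Subtree rooted at 8 contains: 8, 7 — 2 nodes.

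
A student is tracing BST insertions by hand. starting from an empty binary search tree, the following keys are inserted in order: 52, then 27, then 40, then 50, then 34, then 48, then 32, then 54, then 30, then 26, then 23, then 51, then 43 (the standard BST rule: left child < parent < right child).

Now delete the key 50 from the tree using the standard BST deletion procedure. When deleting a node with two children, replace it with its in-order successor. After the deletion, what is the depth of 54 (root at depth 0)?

1

52: root
27: left child of 52 (depth 1)
40: right child of 27 (depth 2)
50: right child of 40 (depth 3)
34: left child of 40 (depth 3)
48: left child of 50 (depth 4)
32: left child of 34 (depth 4)
54: right child of 52 (depth 1)
30: left child of 32 (depth 5)
26: left child of 27 (depth 2)
23: left child of 26 (depth 3)
51: right child of 50 (depth 4)
43: left child of 48 (depth 5)

Delete 50 (two children — replace with in-order successor).
After deletion, path to 54: 52 → 54.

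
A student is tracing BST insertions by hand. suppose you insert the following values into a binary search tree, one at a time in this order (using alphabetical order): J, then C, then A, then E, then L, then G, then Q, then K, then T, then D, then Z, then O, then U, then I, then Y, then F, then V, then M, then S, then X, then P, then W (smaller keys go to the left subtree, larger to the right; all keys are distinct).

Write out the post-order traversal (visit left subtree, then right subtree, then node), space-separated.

A D F I G E C K M P O S W X V Y U Z T Q L J

J: root
C: left child of J (depth 1)
A: left child of C (depth 2)
E: right child of C (depth 2)
L: right child of J (depth 1)
G: right child of E (depth 3)
Q: right child of L (depth 2)
K: left child of L (depth 2)
T: right child of Q (depth 3)
D: left child of E (depth 3)
Z: right child of T (depth 4)
O: left child of Q (depth 3)
U: left child of Z (depth 5)
I: right child of G (depth 4)
Y: right child of U (depth 6)
F: left child of G (depth 4)
V: left child of Y (depth 7)
M: left child of O (depth 4)
S: left child of T (depth 4)
X: right child of V (depth 8)
P: right child of O (depth 4)
W: left child of X (depth 9)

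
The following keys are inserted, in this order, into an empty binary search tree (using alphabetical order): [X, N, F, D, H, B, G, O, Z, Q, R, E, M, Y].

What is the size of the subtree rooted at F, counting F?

Insert X: tree is empty, so X becomes the root.
Insert N: N < X → go left. Place as left child of X.
Insert F: F < X → go left; F < N → go left. Place as left child of N.
Insert D: D < X → go left; D < N → go left; D < F → go left. Place as left child of F.
Insert H: H < X → go left; H < N → go left; H > F → go right. Place as right child of F.
Insert B: B < X → go left; B < N → go left; B < F → go left; B < D → go left. Place as left child of D.
Insert G: G < X → go left; G < N → go left; G > F → go right; G < H → go left. Place as left child of H.
Insert O: O < X → go left; O > N → go right. Place as right child of N.
Insert Z: Z > X → go right. Place as right child of X.
Insert Q: Q < X → go left; Q > N → go right; Q > O → go right. Place as right child of O.
Insert R: R < X → go left; R > N → go right; R > O → go right; R > Q → go right. Place as right child of Q.
Insert E: E < X → go left; E < N → go left; E < F → go left; E > D → go right. Place as right child of D.
Insert M: M < X → go left; M < N → go left; M > F → go right; M > H → go right. Place as right child of H.
Insert Y: Y > X → go right; Y < Z → go left. Place as left child of Z.

Subtree rooted at F contains: F, D, B, E, H, G, M — 7 nodes.

7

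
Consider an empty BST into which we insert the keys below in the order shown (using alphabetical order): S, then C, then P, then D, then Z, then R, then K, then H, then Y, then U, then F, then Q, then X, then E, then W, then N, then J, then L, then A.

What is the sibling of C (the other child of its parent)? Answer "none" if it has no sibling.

Insert S: tree is empty, so S becomes the root.
Insert C: C < S → go left. Place as left child of S.
Insert P: P < S → go left; P > C → go right. Place as right child of C.
Insert D: D < S → go left; D > C → go right; D < P → go left. Place as left child of P.
Insert Z: Z > S → go right. Place as right child of S.
Insert R: R < S → go left; R > C → go right; R > P → go right. Place as right child of P.
Insert K: K < S → go left; K > C → go right; K < P → go left; K > D → go right. Place as right child of D.
Insert H: H < S → go left; H > C → go right; H < P → go left; H > D → go right; H < K → go left. Place as left child of K.
Insert Y: Y > S → go right; Y < Z → go left. Place as left child of Z.
Insert U: U > S → go right; U < Z → go left; U < Y → go left. Place as left child of Y.
Insert F: F < S → go left; F > C → go right; F < P → go left; F > D → go right; F < K → go left; F < H → go left. Place as left child of H.
Insert Q: Q < S → go left; Q > C → go right; Q > P → go right; Q < R → go left. Place as left child of R.
Insert X: X > S → go right; X < Z → go left; X < Y → go left; X > U → go right. Place as right child of U.
Insert E: E < S → go left; E > C → go right; E < P → go left; E > D → go right; E < K → go left; E < H → go left; E < F → go left. Place as left child of F.
Insert W: W > S → go right; W < Z → go left; W < Y → go left; W > U → go right; W < X → go left. Place as left child of X.
Insert N: N < S → go left; N > C → go right; N < P → go left; N > D → go right; N > K → go right. Place as right child of K.
Insert J: J < S → go left; J > C → go right; J < P → go left; J > D → go right; J < K → go left; J > H → go right. Place as right child of H.
Insert L: L < S → go left; L > C → go right; L < P → go left; L > D → go right; L > K → go right; L < N → go left. Place as left child of N.
Insert A: A < S → go left; A < C → go left. Place as left child of C.

C's parent is S; the other child of S is Z.

Z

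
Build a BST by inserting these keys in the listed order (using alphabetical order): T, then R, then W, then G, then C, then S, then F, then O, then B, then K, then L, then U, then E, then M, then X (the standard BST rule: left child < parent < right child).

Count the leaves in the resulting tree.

6

Insert T: tree is empty, so T becomes the root.
Insert R: R < T → go left. Place as left child of T.
Insert W: W > T → go right. Place as right child of T.
Insert G: G < T → go left; G < R → go left. Place as left child of R.
Insert C: C < T → go left; C < R → go left; C < G → go left. Place as left child of G.
Insert S: S < T → go left; S > R → go right. Place as right child of R.
Insert F: F < T → go left; F < R → go left; F < G → go left; F > C → go right. Place as right child of C.
Insert O: O < T → go left; O < R → go left; O > G → go right. Place as right child of G.
Insert B: B < T → go left; B < R → go left; B < G → go left; B < C → go left. Place as left child of C.
Insert K: K < T → go left; K < R → go left; K > G → go right; K < O → go left. Place as left child of O.
Insert L: L < T → go left; L < R → go left; L > G → go right; L < O → go left; L > K → go right. Place as right child of K.
Insert U: U > T → go right; U < W → go left. Place as left child of W.
Insert E: E < T → go left; E < R → go left; E < G → go left; E > C → go right; E < F → go left. Place as left child of F.
Insert M: M < T → go left; M < R → go left; M > G → go right; M < O → go left; M > K → go right; M > L → go right. Place as right child of L.
Insert X: X > T → go right; X > W → go right. Place as right child of W.

Leaves: B, E, M, S, U, X — 6 in total.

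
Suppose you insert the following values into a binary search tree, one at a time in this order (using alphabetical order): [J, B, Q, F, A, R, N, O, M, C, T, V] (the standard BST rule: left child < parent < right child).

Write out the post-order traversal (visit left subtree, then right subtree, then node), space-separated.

A C F B M O N V T R Q J

Insert J: tree is empty, so J becomes the root.
Insert B: B < J → go left. Place as left child of J.
Insert Q: Q > J → go right. Place as right child of J.
Insert F: F < J → go left; F > B → go right. Place as right child of B.
Insert A: A < J → go left; A < B → go left. Place as left child of B.
Insert R: R > J → go right; R > Q → go right. Place as right child of Q.
Insert N: N > J → go right; N < Q → go left. Place as left child of Q.
Insert O: O > J → go right; O < Q → go left; O > N → go right. Place as right child of N.
Insert M: M > J → go right; M < Q → go left; M < N → go left. Place as left child of N.
Insert C: C < J → go left; C > B → go right; C < F → go left. Place as left child of F.
Insert T: T > J → go right; T > Q → go right; T > R → go right. Place as right child of R.
Insert V: V > J → go right; V > Q → go right; V > R → go right; V > T → go right. Place as right child of T.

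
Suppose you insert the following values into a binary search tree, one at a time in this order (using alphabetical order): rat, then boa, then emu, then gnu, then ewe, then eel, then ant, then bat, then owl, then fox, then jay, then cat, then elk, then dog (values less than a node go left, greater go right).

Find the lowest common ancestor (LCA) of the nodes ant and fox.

rat: root
boa: left child of rat (depth 1)
emu: right child of boa (depth 2)
gnu: right child of emu (depth 3)
ewe: left child of gnu (depth 4)
eel: left child of emu (depth 3)
ant: left child of boa (depth 2)
bat: right child of ant (depth 3)
owl: right child of gnu (depth 4)
fox: right child of ewe (depth 5)
jay: left child of owl (depth 5)
cat: left child of eel (depth 4)
elk: right child of eel (depth 4)
dog: right child of cat (depth 5)

Path to ant: rat → boa → ant
Path to fox: rat → boa → emu → gnu → ewe → fox
The paths share a prefix ending at boa, then split left and right.

boa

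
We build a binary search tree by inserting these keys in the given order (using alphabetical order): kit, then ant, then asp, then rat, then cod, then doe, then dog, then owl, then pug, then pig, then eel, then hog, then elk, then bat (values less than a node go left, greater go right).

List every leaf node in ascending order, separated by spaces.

bat elk pig

Resulting structure (node: left, right):
  kit: L=ant, R=rat
  ant: L=–, R=asp
  asp: L=–, R=cod
  rat: L=owl, R=–
  cod: L=bat, R=doe
  doe: L=–, R=dog
  dog: L=–, R=eel
  owl: L=–, R=pug
  pug: L=pig, R=–
  pig: L=–, R=–
  eel: L=–, R=hog
  hog: L=elk, R=–
  elk: L=–, R=–
  bat: L=–, R=–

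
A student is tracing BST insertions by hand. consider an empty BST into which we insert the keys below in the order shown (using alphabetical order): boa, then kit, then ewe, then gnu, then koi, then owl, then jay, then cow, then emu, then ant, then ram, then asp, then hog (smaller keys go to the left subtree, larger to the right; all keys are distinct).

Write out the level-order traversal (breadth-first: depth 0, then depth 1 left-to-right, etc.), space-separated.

boa: root
kit: right child of boa (depth 1)
ewe: left child of kit (depth 2)
gnu: right child of ewe (depth 3)
koi: right child of kit (depth 2)
owl: right child of koi (depth 3)
jay: right child of gnu (depth 4)
cow: left child of ewe (depth 3)
emu: right child of cow (depth 4)
ant: left child of boa (depth 1)
ram: right child of owl (depth 4)
asp: right child of ant (depth 2)
hog: left child of jay (depth 5)

boa ant kit asp ewe koi cow gnu owl emu jay ram hog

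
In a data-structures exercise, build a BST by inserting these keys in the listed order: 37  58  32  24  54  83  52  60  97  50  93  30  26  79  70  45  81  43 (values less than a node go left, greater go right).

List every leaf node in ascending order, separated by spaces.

26 43 70 81 93

Insert 37: tree is empty, so 37 becomes the root.
Insert 58: 58 > 37 → go right. Place as right child of 37.
Insert 32: 32 < 37 → go left. Place as left child of 37.
Insert 24: 24 < 37 → go left; 24 < 32 → go left. Place as left child of 32.
Insert 54: 54 > 37 → go right; 54 < 58 → go left. Place as left child of 58.
Insert 83: 83 > 37 → go right; 83 > 58 → go right. Place as right child of 58.
Insert 52: 52 > 37 → go right; 52 < 58 → go left; 52 < 54 → go left. Place as left child of 54.
Insert 60: 60 > 37 → go right; 60 > 58 → go right; 60 < 83 → go left. Place as left child of 83.
Insert 97: 97 > 37 → go right; 97 > 58 → go right; 97 > 83 → go right. Place as right child of 83.
Insert 50: 50 > 37 → go right; 50 < 58 → go left; 50 < 54 → go left; 50 < 52 → go left. Place as left child of 52.
Insert 93: 93 > 37 → go right; 93 > 58 → go right; 93 > 83 → go right; 93 < 97 → go left. Place as left child of 97.
Insert 30: 30 < 37 → go left; 30 < 32 → go left; 30 > 24 → go right. Place as right child of 24.
Insert 26: 26 < 37 → go left; 26 < 32 → go left; 26 > 24 → go right; 26 < 30 → go left. Place as left child of 30.
Insert 79: 79 > 37 → go right; 79 > 58 → go right; 79 < 83 → go left; 79 > 60 → go right. Place as right child of 60.
Insert 70: 70 > 37 → go right; 70 > 58 → go right; 70 < 83 → go left; 70 > 60 → go right; 70 < 79 → go left. Place as left child of 79.
Insert 45: 45 > 37 → go right; 45 < 58 → go left; 45 < 54 → go left; 45 < 52 → go left; 45 < 50 → go left. Place as left child of 50.
Insert 81: 81 > 37 → go right; 81 > 58 → go right; 81 < 83 → go left; 81 > 60 → go right; 81 > 79 → go right. Place as right child of 79.
Insert 43: 43 > 37 → go right; 43 < 58 → go left; 43 < 54 → go left; 43 < 52 → go left; 43 < 50 → go left; 43 < 45 → go left. Place as left child of 45.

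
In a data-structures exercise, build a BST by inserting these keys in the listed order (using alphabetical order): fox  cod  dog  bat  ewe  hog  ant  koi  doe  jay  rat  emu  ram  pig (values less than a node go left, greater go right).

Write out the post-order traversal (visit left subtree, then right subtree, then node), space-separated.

ant bat doe emu ewe dog cod jay pig ram rat koi hog fox

fox: root
cod: left child of fox (depth 1)
dog: right child of cod (depth 2)
bat: left child of cod (depth 2)
ewe: right child of dog (depth 3)
hog: right child of fox (depth 1)
ant: left child of bat (depth 3)
koi: right child of hog (depth 2)
doe: left child of dog (depth 3)
jay: left child of koi (depth 3)
rat: right child of koi (depth 3)
emu: left child of ewe (depth 4)
ram: left child of rat (depth 4)
pig: left child of ram (depth 5)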